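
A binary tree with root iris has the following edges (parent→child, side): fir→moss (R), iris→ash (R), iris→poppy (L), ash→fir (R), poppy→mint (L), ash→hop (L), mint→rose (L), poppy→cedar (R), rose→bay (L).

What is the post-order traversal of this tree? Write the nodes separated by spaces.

Post-order visits the left subtree, then the right subtree, then the node.
At iris: go left to poppy.
  At poppy: go left to mint.
    At mint: go left to rose.
      At rose: go left to bay.
        bay is a leaf — visit bay.
      At rose: no right child.
      Visit rose.
    At mint: no right child.
    Visit mint.
  At poppy: go right to cedar.
    cedar is a leaf — visit cedar.
  Visit poppy.
At iris: go right to ash.
  At ash: go left to hop.
    hop is a leaf — visit hop.
  At ash: go right to fir.
    At fir: no left child.
    At fir: go right to moss.
      moss is a leaf — visit moss.
    Visit fir.
  Visit ash.
Visit iris.

bay rose mint cedar poppy hop moss fir ash iris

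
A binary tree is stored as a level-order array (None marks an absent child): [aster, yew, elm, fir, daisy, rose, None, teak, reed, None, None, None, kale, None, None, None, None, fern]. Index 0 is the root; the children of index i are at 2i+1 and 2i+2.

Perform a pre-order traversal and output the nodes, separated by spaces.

Pre-order visits the node, then its left subtree, then its right subtree.
Visit aster.
At aster: go left to yew.
  Visit yew.
  At yew: go left to fir.
    Visit fir.
    At fir: go left to teak.
      teak is a leaf — visit teak.
    At fir: go right to reed.
      Visit reed.
      At reed: go left to fern.
        fern is a leaf — visit fern.
      At reed: no right child.
  At yew: go right to daisy.
    daisy is a leaf — visit daisy.
At aster: go right to elm.
  Visit elm.
  At elm: go left to rose.
    Visit rose.
    At rose: no left child.
    At rose: go right to kale.
      kale is a leaf — visit kale.
  At elm: no right child.

aster yew fir teak reed fern daisy elm rose kale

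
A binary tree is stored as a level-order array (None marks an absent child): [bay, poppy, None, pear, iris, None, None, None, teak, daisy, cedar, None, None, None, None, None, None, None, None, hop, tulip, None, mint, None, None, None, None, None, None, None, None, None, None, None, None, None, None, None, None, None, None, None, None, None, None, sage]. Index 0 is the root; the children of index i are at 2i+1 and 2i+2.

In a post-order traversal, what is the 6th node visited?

Post-order visits the left subtree, then the right subtree, then the node.
At bay: go left to poppy.
  At poppy: go left to pear.
    At pear: no left child.
    At pear: go right to teak.
      teak is a leaf — visit teak.
    Visit pear.
  At poppy: go right to iris.
    At iris: go left to daisy.
      At daisy: go left to hop.
        hop is a leaf — visit hop.
      At daisy: go right to tulip.
        tulip is a leaf — visit tulip.
      Visit daisy.
    At iris: go right to cedar.
      At cedar: no left child.
      At cedar: go right to mint.
        At mint: go left to sage.
          sage is a leaf — visit sage.
        At mint: no right child.
        Visit mint.
      Visit cedar.
    Visit iris.
  Visit poppy.
At bay: no right child.
Visit bay.
Full post-order sequence: teak, pear, hop, tulip, daisy, sage, mint, cedar, iris, poppy, bay.

sage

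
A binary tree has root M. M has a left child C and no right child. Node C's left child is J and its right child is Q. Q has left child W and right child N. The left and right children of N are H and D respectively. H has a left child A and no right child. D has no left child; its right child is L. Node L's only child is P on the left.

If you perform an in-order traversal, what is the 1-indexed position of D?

8

In-order visits the left subtree, then the node, then the right subtree.
At M: go left to C.
  At C: go left to J.
    J is a leaf — visit J.
  Visit C.
  At C: go right to Q.
    At Q: go left to W.
      W is a leaf — visit W.
    Visit Q.
    At Q: go right to N.
      At N: go left to H.
        At H: go left to A.
          A is a leaf — visit A.
        Visit H.
        At H: no right child.
      Visit N.
      At N: go right to D.
        At D: no left child.
        Visit D.
        At D: go right to L.
          At L: go left to P.
            P is a leaf — visit P.
          Visit L.
          At L: no right child.
Visit M.
At M: no right child.
Full in-order sequence: J, C, W, Q, A, H, N, D, P, L, M.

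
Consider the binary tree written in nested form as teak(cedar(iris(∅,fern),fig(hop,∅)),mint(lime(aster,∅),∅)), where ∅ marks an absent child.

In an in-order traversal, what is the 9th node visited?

mint

In-order visits the left subtree, then the node, then the right subtree.
At teak: go left to cedar.
  At cedar: go left to iris.
    At iris: no left child.
    Visit iris.
    At iris: go right to fern.
      fern is a leaf — visit fern.
  Visit cedar.
  At cedar: go right to fig.
    At fig: go left to hop.
      hop is a leaf — visit hop.
    Visit fig.
    At fig: no right child.
Visit teak.
At teak: go right to mint.
  At mint: go left to lime.
    At lime: go left to aster.
      aster is a leaf — visit aster.
    Visit lime.
    At lime: no right child.
  Visit mint.
  At mint: no right child.
Full in-order sequence: iris, fern, cedar, hop, fig, teak, aster, lime, mint.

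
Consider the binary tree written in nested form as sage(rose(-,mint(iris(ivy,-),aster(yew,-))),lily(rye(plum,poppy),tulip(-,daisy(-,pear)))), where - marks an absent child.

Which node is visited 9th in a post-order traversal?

rye

Post-order visits the left subtree, then the right subtree, then the node.
At sage: go left to rose.
  At rose: no left child.
  At rose: go right to mint.
    At mint: go left to iris.
      At iris: go left to ivy.
        ivy is a leaf — visit ivy.
      At iris: no right child.
      Visit iris.
    At mint: go right to aster.
      At aster: go left to yew.
        yew is a leaf — visit yew.
      At aster: no right child.
      Visit aster.
    Visit mint.
  Visit rose.
At sage: go right to lily.
  At lily: go left to rye.
    At rye: go left to plum.
      plum is a leaf — visit plum.
    At rye: go right to poppy.
      poppy is a leaf — visit poppy.
    Visit rye.
  At lily: go right to tulip.
    At tulip: no left child.
    At tulip: go right to daisy.
      At daisy: no left child.
      At daisy: go right to pear.
        pear is a leaf — visit pear.
      Visit daisy.
    Visit tulip.
  Visit lily.
Visit sage.
Full post-order sequence: ivy, iris, yew, aster, mint, rose, plum, poppy, rye, pear, daisy, tulip, lily, sage.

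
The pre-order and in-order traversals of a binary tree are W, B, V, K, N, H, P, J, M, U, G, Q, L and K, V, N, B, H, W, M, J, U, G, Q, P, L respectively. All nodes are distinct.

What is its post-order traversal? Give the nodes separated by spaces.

The first element of pre-order is the root; it splits in-order into left and right subtrees.
Root W: left subtree has 5 nodes {K, V, N, B, H}, right has 7 {M, J, U, G, Q, P, L}.
  Root B: left subtree has 3 nodes {K, V, N}, right has 1 {H}.
    Root V: left subtree has 1 node {K}, right has 1 {N}.
  Root P: left subtree has 5 nodes {M, J, U, G, Q}, right has 1 {L}.
    Root J: left subtree has 1 node {M}, right has 3 {U, G, Q}.
      Root U: left subtree has 0 nodes { }, right has 2 {G, Q}.
        Root G: left subtree has 0 nodes { }, right has 1 {Q}.

K N V H B M Q G U J L P W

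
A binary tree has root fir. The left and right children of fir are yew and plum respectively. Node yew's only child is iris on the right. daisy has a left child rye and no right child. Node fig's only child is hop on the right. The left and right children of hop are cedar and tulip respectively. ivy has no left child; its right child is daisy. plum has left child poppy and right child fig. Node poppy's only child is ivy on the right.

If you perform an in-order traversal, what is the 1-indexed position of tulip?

12

In-order visits the left subtree, then the node, then the right subtree.
At fir: go left to yew.
  At yew: no left child.
  Visit yew.
  At yew: go right to iris.
    iris is a leaf — visit iris.
Visit fir.
At fir: go right to plum.
  At plum: go left to poppy.
    At poppy: no left child.
    Visit poppy.
    At poppy: go right to ivy.
      At ivy: no left child.
      Visit ivy.
      At ivy: go right to daisy.
        At daisy: go left to rye.
          rye is a leaf — visit rye.
        Visit daisy.
        At daisy: no right child.
  Visit plum.
  At plum: go right to fig.
    At fig: no left child.
    Visit fig.
    At fig: go right to hop.
      At hop: go left to cedar.
        cedar is a leaf — visit cedar.
      Visit hop.
      At hop: go right to tulip.
        tulip is a leaf — visit tulip.
Full in-order sequence: yew, iris, fir, poppy, ivy, rye, daisy, plum, fig, cedar, hop, tulip.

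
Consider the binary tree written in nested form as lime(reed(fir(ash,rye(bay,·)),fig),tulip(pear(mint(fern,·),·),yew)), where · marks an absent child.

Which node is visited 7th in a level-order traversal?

yew

Level-order visits nodes level by level from the root, left to right within each level.
Level 0: lime
Level 1: reed, tulip
Level 2: fir, fig, pear, yew
Level 3: ash, rye, mint
Level 4: bay, fern
Full level-order sequence: lime, reed, tulip, fir, fig, pear, yew, ash, rye, mint, bay, fern.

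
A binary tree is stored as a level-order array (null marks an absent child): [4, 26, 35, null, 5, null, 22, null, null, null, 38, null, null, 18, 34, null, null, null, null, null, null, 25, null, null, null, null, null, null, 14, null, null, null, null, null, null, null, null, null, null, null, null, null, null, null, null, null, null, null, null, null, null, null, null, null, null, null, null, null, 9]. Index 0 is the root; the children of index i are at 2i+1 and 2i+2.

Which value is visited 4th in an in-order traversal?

38

In-order visits the left subtree, then the node, then the right subtree.
At 4: go left to 26.
  At 26: no left child.
  Visit 26.
  At 26: go right to 5.
    At 5: no left child.
    Visit 5.
    At 5: go right to 38.
      At 38: go left to 25.
        25 is a leaf — visit 25.
      Visit 38.
      At 38: no right child.
Visit 4.
At 4: go right to 35.
  At 35: no left child.
  Visit 35.
  At 35: go right to 22.
    At 22: go left to 18.
      At 18: no left child.
      Visit 18.
      At 18: go right to 14.
        At 14: no left child.
        Visit 14.
        At 14: go right to 9.
          9 is a leaf — visit 9.
    Visit 22.
    At 22: go right to 34.
      34 is a leaf — visit 34.
Full in-order sequence: 26, 5, 25, 38, 4, 35, 18, 14, 9, 22, 34.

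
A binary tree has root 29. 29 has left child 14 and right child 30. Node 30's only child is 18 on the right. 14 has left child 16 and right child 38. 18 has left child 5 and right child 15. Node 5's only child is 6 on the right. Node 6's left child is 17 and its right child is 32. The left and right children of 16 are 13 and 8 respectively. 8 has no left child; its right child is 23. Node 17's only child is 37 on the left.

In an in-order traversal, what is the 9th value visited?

In-order visits the left subtree, then the node, then the right subtree.
At 29: go left to 14.
  At 14: go left to 16.
    At 16: go left to 13.
      13 is a leaf — visit 13.
    Visit 16.
    At 16: go right to 8.
      At 8: no left child.
      Visit 8.
      At 8: go right to 23.
        23 is a leaf — visit 23.
  Visit 14.
  At 14: go right to 38.
    38 is a leaf — visit 38.
Visit 29.
At 29: go right to 30.
  At 30: no left child.
  Visit 30.
  At 30: go right to 18.
    At 18: go left to 5.
      At 5: no left child.
      Visit 5.
      At 5: go right to 6.
        At 6: go left to 17.
          At 17: go left to 37.
            37 is a leaf — visit 37.
          Visit 17.
          At 17: no right child.
        Visit 6.
        At 6: go right to 32.
          32 is a leaf — visit 32.
    Visit 18.
    At 18: go right to 15.
      15 is a leaf — visit 15.
Full in-order sequence: 13, 16, 8, 23, 14, 38, 29, 30, 5, 37, 17, 6, 32, 18, 15.

5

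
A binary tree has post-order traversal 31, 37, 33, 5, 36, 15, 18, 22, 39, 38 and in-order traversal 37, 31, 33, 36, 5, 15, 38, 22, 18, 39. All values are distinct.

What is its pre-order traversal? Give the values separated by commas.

The last element of post-order is the root; it splits in-order into left and right subtrees.
Root 38: left subtree has 6 nodes {37, 31, 33, 36, 5, 15}, right has 3 {22, 18, 39}.
  Root 15: left subtree has 5 nodes {37, 31, 33, 36, 5}, right has 0 { }.
    Root 36: left subtree has 3 nodes {37, 31, 33}, right has 1 {5}.
      Root 33: left subtree has 2 nodes {37, 31}, right has 0 { }.
        Root 37: left subtree has 0 nodes { }, right has 1 {31}.
  Root 39: left subtree has 2 nodes {22, 18}, right has 0 { }.
    Root 22: left subtree has 0 nodes { }, right has 1 {18}.

38, 15, 36, 33, 37, 31, 5, 39, 22, 18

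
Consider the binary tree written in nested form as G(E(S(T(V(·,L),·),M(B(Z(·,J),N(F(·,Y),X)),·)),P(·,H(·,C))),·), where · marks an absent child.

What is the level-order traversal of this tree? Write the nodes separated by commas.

G, E, S, P, T, M, H, V, B, C, L, Z, N, J, F, X, Y

Level-order visits nodes level by level from the root, left to right within each level.
Level 0: G
Level 1: E
Level 2: S, P
Level 3: T, M, H
Level 4: V, B, C
Level 5: L, Z, N
Level 6: J, F, X
Level 7: Y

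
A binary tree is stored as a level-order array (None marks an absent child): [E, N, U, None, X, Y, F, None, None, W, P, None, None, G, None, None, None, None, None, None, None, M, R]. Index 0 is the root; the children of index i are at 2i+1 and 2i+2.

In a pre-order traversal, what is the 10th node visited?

F

Pre-order visits the node, then its left subtree, then its right subtree.
Visit E.
At E: go left to N.
  Visit N.
  At N: no left child.
  At N: go right to X.
    Visit X.
    At X: go left to W.
      W is a leaf — visit W.
    At X: go right to P.
      Visit P.
      At P: go left to M.
        M is a leaf — visit M.
      At P: go right to R.
        R is a leaf — visit R.
At E: go right to U.
  Visit U.
  At U: go left to Y.
    Y is a leaf — visit Y.
  At U: go right to F.
    Visit F.
    At F: go left to G.
      G is a leaf — visit G.
    At F: no right child.
Full pre-order sequence: E, N, X, W, P, M, R, U, Y, F, G.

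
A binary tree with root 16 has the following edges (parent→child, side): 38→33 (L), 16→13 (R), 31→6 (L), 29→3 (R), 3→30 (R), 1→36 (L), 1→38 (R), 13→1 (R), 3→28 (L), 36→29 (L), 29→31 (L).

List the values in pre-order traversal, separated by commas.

16, 13, 1, 36, 29, 31, 6, 3, 28, 30, 38, 33

Pre-order visits the node, then its left subtree, then its right subtree.
Visit 16.
At 16: no left child.
At 16: go right to 13.
  Visit 13.
  At 13: no left child.
  At 13: go right to 1.
    Visit 1.
    At 1: go left to 36.
      Visit 36.
      At 36: go left to 29.
        Visit 29.
        At 29: go left to 31.
          Visit 31.
          At 31: go left to 6.
            6 is a leaf — visit 6.
          At 31: no right child.
        At 29: go right to 3.
          Visit 3.
          At 3: go left to 28.
            28 is a leaf — visit 28.
          At 3: go right to 30.
            30 is a leaf — visit 30.
      At 36: no right child.
    At 1: go right to 38.
      Visit 38.
      At 38: go left to 33.
        33 is a leaf — visit 33.
      At 38: no right child.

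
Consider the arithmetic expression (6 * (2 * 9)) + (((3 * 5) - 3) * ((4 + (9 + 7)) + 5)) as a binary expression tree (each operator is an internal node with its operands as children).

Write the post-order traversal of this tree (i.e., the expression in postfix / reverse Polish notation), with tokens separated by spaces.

Post-order on an expression tree gives postfix notation: for each operator, emit left operand, right operand, then the operator.

6 2 9 * * 3 5 * 3 - 4 9 7 + + 5 + * +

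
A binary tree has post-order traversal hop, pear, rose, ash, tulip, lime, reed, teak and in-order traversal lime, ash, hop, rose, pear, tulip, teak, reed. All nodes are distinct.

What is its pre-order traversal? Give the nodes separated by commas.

teak, lime, tulip, ash, rose, hop, pear, reed

The last element of post-order is the root; it splits in-order into left and right subtrees.
Root teak: left subtree has 6 nodes {lime, ash, hop, rose, pear, tulip}, right has 1 {reed}.
  Root lime: left subtree has 0 nodes { }, right has 5 {ash, hop, rose, pear, tulip}.
    Root tulip: left subtree has 4 nodes {ash, hop, rose, pear}, right has 0 { }.
      Root ash: left subtree has 0 nodes { }, right has 3 {hop, rose, pear}.
        Root rose: left subtree has 1 node {hop}, right has 1 {pear}.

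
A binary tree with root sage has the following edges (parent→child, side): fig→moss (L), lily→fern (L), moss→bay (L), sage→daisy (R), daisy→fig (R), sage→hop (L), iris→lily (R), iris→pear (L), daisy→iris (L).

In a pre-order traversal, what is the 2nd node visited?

hop

Pre-order visits the node, then its left subtree, then its right subtree.
Visit sage.
At sage: go left to hop.
  hop is a leaf — visit hop.
At sage: go right to daisy.
  Visit daisy.
  At daisy: go left to iris.
    Visit iris.
    At iris: go left to pear.
      pear is a leaf — visit pear.
    At iris: go right to lily.
      Visit lily.
      At lily: go left to fern.
        fern is a leaf — visit fern.
      At lily: no right child.
  At daisy: go right to fig.
    Visit fig.
    At fig: go left to moss.
      Visit moss.
      At moss: go left to bay.
        bay is a leaf — visit bay.
      At moss: no right child.
    At fig: no right child.
Full pre-order sequence: sage, hop, daisy, iris, pear, lily, fern, fig, moss, bay.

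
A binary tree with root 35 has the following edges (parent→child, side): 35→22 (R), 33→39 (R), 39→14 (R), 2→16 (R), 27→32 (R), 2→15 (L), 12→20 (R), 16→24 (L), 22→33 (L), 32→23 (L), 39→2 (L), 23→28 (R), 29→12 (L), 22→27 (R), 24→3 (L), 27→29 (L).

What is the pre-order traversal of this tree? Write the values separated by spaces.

Pre-order visits the node, then its left subtree, then its right subtree.
Visit 35.
At 35: no left child.
At 35: go right to 22.
  Visit 22.
  At 22: go left to 33.
    Visit 33.
    At 33: no left child.
    At 33: go right to 39.
      Visit 39.
      At 39: go left to 2.
        Visit 2.
        At 2: go left to 15.
          15 is a leaf — visit 15.
        At 2: go right to 16.
          Visit 16.
          At 16: go left to 24.
            Visit 24.
            At 24: go left to 3.
              3 is a leaf — visit 3.
            At 24: no right child.
          At 16: no right child.
      At 39: go right to 14.
        14 is a leaf — visit 14.
  At 22: go right to 27.
    Visit 27.
    At 27: go left to 29.
      Visit 29.
      At 29: go left to 12.
        Visit 12.
        At 12: no left child.
        At 12: go right to 20.
          20 is a leaf — visit 20.
      At 29: no right child.
    At 27: go right to 32.
      Visit 32.
      At 32: go left to 23.
        Visit 23.
        At 23: no left child.
        At 23: go right to 28.
          28 is a leaf — visit 28.
      At 32: no right child.

35 22 33 39 2 15 16 24 3 14 27 29 12 20 32 23 28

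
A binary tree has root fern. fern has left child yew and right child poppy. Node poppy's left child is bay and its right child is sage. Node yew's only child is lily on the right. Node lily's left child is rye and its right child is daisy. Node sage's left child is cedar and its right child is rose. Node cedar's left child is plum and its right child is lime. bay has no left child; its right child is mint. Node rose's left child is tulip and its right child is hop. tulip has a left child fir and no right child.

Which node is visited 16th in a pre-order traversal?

Pre-order visits the node, then its left subtree, then its right subtree.
Visit fern.
At fern: go left to yew.
  Visit yew.
  At yew: no left child.
  At yew: go right to lily.
    Visit lily.
    At lily: go left to rye.
      rye is a leaf — visit rye.
    At lily: go right to daisy.
      daisy is a leaf — visit daisy.
At fern: go right to poppy.
  Visit poppy.
  At poppy: go left to bay.
    Visit bay.
    At bay: no left child.
    At bay: go right to mint.
      mint is a leaf — visit mint.
  At poppy: go right to sage.
    Visit sage.
    At sage: go left to cedar.
      Visit cedar.
      At cedar: go left to plum.
        plum is a leaf — visit plum.
      At cedar: go right to lime.
        lime is a leaf — visit lime.
    At sage: go right to rose.
      Visit rose.
      At rose: go left to tulip.
        Visit tulip.
        At tulip: go left to fir.
          fir is a leaf — visit fir.
        At tulip: no right child.
      At rose: go right to hop.
        hop is a leaf — visit hop.
Full pre-order sequence: fern, yew, lily, rye, daisy, poppy, bay, mint, sage, cedar, plum, lime, rose, tulip, fir, hop.

hop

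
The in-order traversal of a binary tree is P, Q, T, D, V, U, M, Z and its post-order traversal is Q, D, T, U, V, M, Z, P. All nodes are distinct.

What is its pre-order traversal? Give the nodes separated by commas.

P, Z, M, V, T, Q, D, U

The last element of post-order is the root; it splits in-order into left and right subtrees.
Root P: left subtree has 0 nodes { }, right has 7 {Q, T, D, V, U, M, Z}.
  Root Z: left subtree has 6 nodes {Q, T, D, V, U, M}, right has 0 { }.
    Root M: left subtree has 5 nodes {Q, T, D, V, U}, right has 0 { }.
      Root V: left subtree has 3 nodes {Q, T, D}, right has 1 {U}.
        Root T: left subtree has 1 node {Q}, right has 1 {D}.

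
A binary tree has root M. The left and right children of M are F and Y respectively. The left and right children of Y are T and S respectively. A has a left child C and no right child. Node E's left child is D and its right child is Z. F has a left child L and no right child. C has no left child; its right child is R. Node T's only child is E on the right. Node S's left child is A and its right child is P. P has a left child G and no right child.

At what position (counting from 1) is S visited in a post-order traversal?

Post-order visits the left subtree, then the right subtree, then the node.
At M: go left to F.
  At F: go left to L.
    L is a leaf — visit L.
  At F: no right child.
  Visit F.
At M: go right to Y.
  At Y: go left to T.
    At T: no left child.
    At T: go right to E.
      At E: go left to D.
        D is a leaf — visit D.
      At E: go right to Z.
        Z is a leaf — visit Z.
      Visit E.
    Visit T.
  At Y: go right to S.
    At S: go left to A.
      At A: go left to C.
        At C: no left child.
        At C: go right to R.
          R is a leaf — visit R.
        Visit C.
      At A: no right child.
      Visit A.
    At S: go right to P.
      At P: go left to G.
        G is a leaf — visit G.
      At P: no right child.
      Visit P.
    Visit S.
  Visit Y.
Visit M.
Full post-order sequence: L, F, D, Z, E, T, R, C, A, G, P, S, Y, M.

12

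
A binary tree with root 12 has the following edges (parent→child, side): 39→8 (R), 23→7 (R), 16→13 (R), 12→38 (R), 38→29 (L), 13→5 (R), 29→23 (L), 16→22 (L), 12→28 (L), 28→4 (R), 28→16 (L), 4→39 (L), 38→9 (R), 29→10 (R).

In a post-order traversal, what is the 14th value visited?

Post-order visits the left subtree, then the right subtree, then the node.
At 12: go left to 28.
  At 28: go left to 16.
    At 16: go left to 22.
      22 is a leaf — visit 22.
    At 16: go right to 13.
      At 13: no left child.
      At 13: go right to 5.
        5 is a leaf — visit 5.
      Visit 13.
    Visit 16.
  At 28: go right to 4.
    At 4: go left to 39.
      At 39: no left child.
      At 39: go right to 8.
        8 is a leaf — visit 8.
      Visit 39.
    At 4: no right child.
    Visit 4.
  Visit 28.
At 12: go right to 38.
  At 38: go left to 29.
    At 29: go left to 23.
      At 23: no left child.
      At 23: go right to 7.
        7 is a leaf — visit 7.
      Visit 23.
    At 29: go right to 10.
      10 is a leaf — visit 10.
    Visit 29.
  At 38: go right to 9.
    9 is a leaf — visit 9.
  Visit 38.
Visit 12.
Full post-order sequence: 22, 5, 13, 16, 8, 39, 4, 28, 7, 23, 10, 29, 9, 38, 12.

38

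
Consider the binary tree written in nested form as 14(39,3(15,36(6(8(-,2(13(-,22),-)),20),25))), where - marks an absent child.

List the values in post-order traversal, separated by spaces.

39 15 22 13 2 8 20 6 25 36 3 14

Post-order visits the left subtree, then the right subtree, then the node.
At 14: go left to 39.
  39 is a leaf — visit 39.
At 14: go right to 3.
  At 3: go left to 15.
    15 is a leaf — visit 15.
  At 3: go right to 36.
    At 36: go left to 6.
      At 6: go left to 8.
        At 8: no left child.
        At 8: go right to 2.
          At 2: go left to 13.
            At 13: no left child.
            At 13: go right to 22.
              22 is a leaf — visit 22.
            Visit 13.
          At 2: no right child.
          Visit 2.
        Visit 8.
      At 6: go right to 20.
        20 is a leaf — visit 20.
      Visit 6.
    At 36: go right to 25.
      25 is a leaf — visit 25.
    Visit 36.
  Visit 3.
Visit 14.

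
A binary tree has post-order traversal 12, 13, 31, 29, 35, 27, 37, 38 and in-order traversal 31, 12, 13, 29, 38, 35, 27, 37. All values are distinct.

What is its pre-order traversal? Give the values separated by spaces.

38 29 31 13 12 37 27 35

The last element of post-order is the root; it splits in-order into left and right subtrees.
Root 38: left subtree has 4 nodes {31, 12, 13, 29}, right has 3 {35, 27, 37}.
  Root 29: left subtree has 3 nodes {31, 12, 13}, right has 0 { }.
    Root 31: left subtree has 0 nodes { }, right has 2 {12, 13}.
      Root 13: left subtree has 1 node {12}, right has 0 { }.
  Root 37: left subtree has 2 nodes {35, 27}, right has 0 { }.
    Root 27: left subtree has 1 node {35}, right has 0 { }.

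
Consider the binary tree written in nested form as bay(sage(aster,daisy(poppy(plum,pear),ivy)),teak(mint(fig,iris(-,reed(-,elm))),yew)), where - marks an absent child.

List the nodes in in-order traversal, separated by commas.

In-order visits the left subtree, then the node, then the right subtree.
At bay: go left to sage.
  At sage: go left to aster.
    aster is a leaf — visit aster.
  Visit sage.
  At sage: go right to daisy.
    At daisy: go left to poppy.
      At poppy: go left to plum.
        plum is a leaf — visit plum.
      Visit poppy.
      At poppy: go right to pear.
        pear is a leaf — visit pear.
    Visit daisy.
    At daisy: go right to ivy.
      ivy is a leaf — visit ivy.
Visit bay.
At bay: go right to teak.
  At teak: go left to mint.
    At mint: go left to fig.
      fig is a leaf — visit fig.
    Visit mint.
    At mint: go right to iris.
      At iris: no left child.
      Visit iris.
      At iris: go right to reed.
        At reed: no left child.
        Visit reed.
        At reed: go right to elm.
          elm is a leaf — visit elm.
  Visit teak.
  At teak: go right to yew.
    yew is a leaf — visit yew.

aster, sage, plum, poppy, pear, daisy, ivy, bay, fig, mint, iris, reed, elm, teak, yew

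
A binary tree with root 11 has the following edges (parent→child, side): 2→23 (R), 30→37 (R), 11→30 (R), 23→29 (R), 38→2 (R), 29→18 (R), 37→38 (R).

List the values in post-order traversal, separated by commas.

Post-order visits the left subtree, then the right subtree, then the node.
At 11: no left child.
At 11: go right to 30.
  At 30: no left child.
  At 30: go right to 37.
    At 37: no left child.
    At 37: go right to 38.
      At 38: no left child.
      At 38: go right to 2.
        At 2: no left child.
        At 2: go right to 23.
          At 23: no left child.
          At 23: go right to 29.
            At 29: no left child.
            At 29: go right to 18.
              18 is a leaf — visit 18.
            Visit 29.
          Visit 23.
        Visit 2.
      Visit 38.
    Visit 37.
  Visit 30.
Visit 11.

18, 29, 23, 2, 38, 37, 30, 11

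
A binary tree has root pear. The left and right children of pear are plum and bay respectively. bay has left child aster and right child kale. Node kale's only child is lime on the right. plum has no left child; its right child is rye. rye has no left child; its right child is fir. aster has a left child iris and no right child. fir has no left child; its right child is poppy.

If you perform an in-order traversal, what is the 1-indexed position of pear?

In-order visits the left subtree, then the node, then the right subtree.
At pear: go left to plum.
  At plum: no left child.
  Visit plum.
  At plum: go right to rye.
    At rye: no left child.
    Visit rye.
    At rye: go right to fir.
      At fir: no left child.
      Visit fir.
      At fir: go right to poppy.
        poppy is a leaf — visit poppy.
Visit pear.
At pear: go right to bay.
  At bay: go left to aster.
    At aster: go left to iris.
      iris is a leaf — visit iris.
    Visit aster.
    At aster: no right child.
  Visit bay.
  At bay: go right to kale.
    At kale: no left child.
    Visit kale.
    At kale: go right to lime.
      lime is a leaf — visit lime.
Full in-order sequence: plum, rye, fir, poppy, pear, iris, aster, bay, kale, lime.

5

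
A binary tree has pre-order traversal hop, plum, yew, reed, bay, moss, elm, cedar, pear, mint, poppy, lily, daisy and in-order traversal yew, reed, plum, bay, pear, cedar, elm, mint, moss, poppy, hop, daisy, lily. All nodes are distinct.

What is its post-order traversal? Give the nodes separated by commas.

reed, yew, pear, cedar, mint, elm, poppy, moss, bay, plum, daisy, lily, hop

The first element of pre-order is the root; it splits in-order into left and right subtrees.
Root hop: left subtree has 10 nodes {yew, reed, plum, bay, pear, cedar, elm, mint, moss, poppy}, right has 2 {daisy, lily}.
  Root plum: left subtree has 2 nodes {yew, reed}, right has 7 {bay, pear, cedar, elm, mint, moss, poppy}.
    Root yew: left subtree has 0 nodes { }, right has 1 {reed}.
    Root bay: left subtree has 0 nodes { }, right has 6 {pear, cedar, elm, mint, moss, poppy}.
      Root moss: left subtree has 4 nodes {pear, cedar, elm, mint}, right has 1 {poppy}.
        Root elm: left subtree has 2 nodes {pear, cedar}, right has 1 {mint}.
          Root cedar: left subtree has 1 node {pear}, right has 0 { }.
  Root lily: left subtree has 1 node {daisy}, right has 0 { }.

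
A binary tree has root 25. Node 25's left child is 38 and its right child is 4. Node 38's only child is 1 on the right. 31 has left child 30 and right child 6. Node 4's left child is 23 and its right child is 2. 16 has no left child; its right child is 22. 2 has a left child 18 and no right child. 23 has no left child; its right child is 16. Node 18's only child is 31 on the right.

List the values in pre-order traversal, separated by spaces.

Pre-order visits the node, then its left subtree, then its right subtree.
Visit 25.
At 25: go left to 38.
  Visit 38.
  At 38: no left child.
  At 38: go right to 1.
    1 is a leaf — visit 1.
At 25: go right to 4.
  Visit 4.
  At 4: go left to 23.
    Visit 23.
    At 23: no left child.
    At 23: go right to 16.
      Visit 16.
      At 16: no left child.
      At 16: go right to 22.
        22 is a leaf — visit 22.
  At 4: go right to 2.
    Visit 2.
    At 2: go left to 18.
      Visit 18.
      At 18: no left child.
      At 18: go right to 31.
        Visit 31.
        At 31: go left to 30.
          30 is a leaf — visit 30.
        At 31: go right to 6.
          6 is a leaf — visit 6.
    At 2: no right child.

25 38 1 4 23 16 22 2 18 31 30 6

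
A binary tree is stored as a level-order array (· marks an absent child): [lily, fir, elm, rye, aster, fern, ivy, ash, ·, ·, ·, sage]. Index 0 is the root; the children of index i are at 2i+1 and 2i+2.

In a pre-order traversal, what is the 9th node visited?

Pre-order visits the node, then its left subtree, then its right subtree.
Visit lily.
At lily: go left to fir.
  Visit fir.
  At fir: go left to rye.
    Visit rye.
    At rye: go left to ash.
      ash is a leaf — visit ash.
    At rye: no right child.
  At fir: go right to aster.
    aster is a leaf — visit aster.
At lily: go right to elm.
  Visit elm.
  At elm: go left to fern.
    Visit fern.
    At fern: go left to sage.
      sage is a leaf — visit sage.
    At fern: no right child.
  At elm: go right to ivy.
    ivy is a leaf — visit ivy.
Full pre-order sequence: lily, fir, rye, ash, aster, elm, fern, sage, ivy.

ivy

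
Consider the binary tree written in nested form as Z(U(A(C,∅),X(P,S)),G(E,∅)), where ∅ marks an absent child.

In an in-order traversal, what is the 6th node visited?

S

In-order visits the left subtree, then the node, then the right subtree.
At Z: go left to U.
  At U: go left to A.
    At A: go left to C.
      C is a leaf — visit C.
    Visit A.
    At A: no right child.
  Visit U.
  At U: go right to X.
    At X: go left to P.
      P is a leaf — visit P.
    Visit X.
    At X: go right to S.
      S is a leaf — visit S.
Visit Z.
At Z: go right to G.
  At G: go left to E.
    E is a leaf — visit E.
  Visit G.
  At G: no right child.
Full in-order sequence: C, A, U, P, X, S, Z, E, G.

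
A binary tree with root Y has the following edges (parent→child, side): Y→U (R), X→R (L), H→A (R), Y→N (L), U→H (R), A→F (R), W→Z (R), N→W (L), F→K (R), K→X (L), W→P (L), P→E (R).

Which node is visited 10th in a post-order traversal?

Post-order visits the left subtree, then the right subtree, then the node.
At Y: go left to N.
  At N: go left to W.
    At W: go left to P.
      At P: no left child.
      At P: go right to E.
        E is a leaf — visit E.
      Visit P.
    At W: go right to Z.
      Z is a leaf — visit Z.
    Visit W.
  At N: no right child.
  Visit N.
At Y: go right to U.
  At U: no left child.
  At U: go right to H.
    At H: no left child.
    At H: go right to A.
      At A: no left child.
      At A: go right to F.
        At F: no left child.
        At F: go right to K.
          At K: go left to X.
            At X: go left to R.
              R is a leaf — visit R.
            At X: no right child.
            Visit X.
          At K: no right child.
          Visit K.
        Visit F.
      Visit A.
    Visit H.
  Visit U.
Visit Y.
Full post-order sequence: E, P, Z, W, N, R, X, K, F, A, H, U, Y.

A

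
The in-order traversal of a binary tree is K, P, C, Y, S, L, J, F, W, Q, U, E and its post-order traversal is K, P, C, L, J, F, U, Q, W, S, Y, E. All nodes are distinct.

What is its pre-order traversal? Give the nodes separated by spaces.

E Y C P K S W F J L Q U

The last element of post-order is the root; it splits in-order into left and right subtrees.
Root E: left subtree has 11 nodes {K, P, C, Y, S, L, J, F, W, Q, U}, right has 0 { }.
  Root Y: left subtree has 3 nodes {K, P, C}, right has 7 {S, L, J, F, W, Q, U}.
    Root C: left subtree has 2 nodes {K, P}, right has 0 { }.
      Root P: left subtree has 1 node {K}, right has 0 { }.
    Root S: left subtree has 0 nodes { }, right has 6 {L, J, F, W, Q, U}.
      Root W: left subtree has 3 nodes {L, J, F}, right has 2 {Q, U}.
        Root F: left subtree has 2 nodes {L, J}, right has 0 { }.
          Root J: left subtree has 1 node {L}, right has 0 { }.
        Root Q: left subtree has 0 nodes { }, right has 1 {U}.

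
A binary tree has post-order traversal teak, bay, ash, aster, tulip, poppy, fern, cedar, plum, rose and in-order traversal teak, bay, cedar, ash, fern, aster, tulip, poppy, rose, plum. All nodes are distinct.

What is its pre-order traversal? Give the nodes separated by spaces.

rose cedar bay teak fern ash poppy tulip aster plum

The last element of post-order is the root; it splits in-order into left and right subtrees.
Root rose: left subtree has 8 nodes {teak, bay, cedar, ash, fern, aster, tulip, poppy}, right has 1 {plum}.
  Root cedar: left subtree has 2 nodes {teak, bay}, right has 5 {ash, fern, aster, tulip, poppy}.
    Root bay: left subtree has 1 node {teak}, right has 0 { }.
    Root fern: left subtree has 1 node {ash}, right has 3 {aster, tulip, poppy}.
      Root poppy: left subtree has 2 nodes {aster, tulip}, right has 0 { }.
        Root tulip: left subtree has 1 node {aster}, right has 0 { }.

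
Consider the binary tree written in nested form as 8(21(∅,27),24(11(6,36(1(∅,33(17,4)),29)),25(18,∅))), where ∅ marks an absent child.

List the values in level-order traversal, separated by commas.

8, 21, 24, 27, 11, 25, 6, 36, 18, 1, 29, 33, 17, 4

Level-order visits nodes level by level from the root, left to right within each level.
Level 0: 8
Level 1: 21, 24
Level 2: 27, 11, 25
Level 3: 6, 36, 18
Level 4: 1, 29
Level 5: 33
Level 6: 17, 4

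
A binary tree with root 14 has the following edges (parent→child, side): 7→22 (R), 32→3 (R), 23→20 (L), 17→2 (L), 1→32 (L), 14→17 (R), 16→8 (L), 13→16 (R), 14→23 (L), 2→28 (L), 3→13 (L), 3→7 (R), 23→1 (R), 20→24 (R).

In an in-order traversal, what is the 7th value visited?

In-order visits the left subtree, then the node, then the right subtree.
At 14: go left to 23.
  At 23: go left to 20.
    At 20: no left child.
    Visit 20.
    At 20: go right to 24.
      24 is a leaf — visit 24.
  Visit 23.
  At 23: go right to 1.
    At 1: go left to 32.
      At 32: no left child.
      Visit 32.
      At 32: go right to 3.
        At 3: go left to 13.
          At 13: no left child.
          Visit 13.
          At 13: go right to 16.
            At 16: go left to 8.
              8 is a leaf — visit 8.
            Visit 16.
            At 16: no right child.
        Visit 3.
        At 3: go right to 7.
          At 7: no left child.
          Visit 7.
          At 7: go right to 22.
            22 is a leaf — visit 22.
    Visit 1.
    At 1: no right child.
Visit 14.
At 14: go right to 17.
  At 17: go left to 2.
    At 2: go left to 28.
      28 is a leaf — visit 28.
    Visit 2.
    At 2: no right child.
  Visit 17.
  At 17: no right child.
Full in-order sequence: 20, 24, 23, 32, 13, 8, 16, 3, 7, 22, 1, 14, 28, 2, 17.

16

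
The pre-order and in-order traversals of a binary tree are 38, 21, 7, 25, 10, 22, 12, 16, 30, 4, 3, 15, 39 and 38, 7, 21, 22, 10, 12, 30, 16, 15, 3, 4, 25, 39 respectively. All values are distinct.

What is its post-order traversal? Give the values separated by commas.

7, 22, 30, 15, 3, 4, 16, 12, 10, 39, 25, 21, 38

The first element of pre-order is the root; it splits in-order into left and right subtrees.
Root 38: left subtree has 0 nodes { }, right has 12 {7, 21, 22, 10, 12, 30, 16, 15, 3, 4, 25, 39}.
  Root 21: left subtree has 1 node {7}, right has 10 {22, 10, 12, 30, 16, 15, 3, 4, 25, 39}.
    Root 25: left subtree has 8 nodes {22, 10, 12, 30, 16, 15, 3, 4}, right has 1 {39}.
      Root 10: left subtree has 1 node {22}, right has 6 {12, 30, 16, 15, 3, 4}.
        Root 12: left subtree has 0 nodes { }, right has 5 {30, 16, 15, 3, 4}.
          Root 16: left subtree has 1 node {30}, right has 3 {15, 3, 4}.
            Root 4: left subtree has 2 nodes {15, 3}, right has 0 { }.
              Root 3: left subtree has 1 node {15}, right has 0 { }.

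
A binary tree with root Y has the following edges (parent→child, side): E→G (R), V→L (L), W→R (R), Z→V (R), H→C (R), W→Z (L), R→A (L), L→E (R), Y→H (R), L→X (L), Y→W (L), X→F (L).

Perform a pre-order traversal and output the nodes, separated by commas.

Pre-order visits the node, then its left subtree, then its right subtree.
Visit Y.
At Y: go left to W.
  Visit W.
  At W: go left to Z.
    Visit Z.
    At Z: no left child.
    At Z: go right to V.
      Visit V.
      At V: go left to L.
        Visit L.
        At L: go left to X.
          Visit X.
          At X: go left to F.
            F is a leaf — visit F.
          At X: no right child.
        At L: go right to E.
          Visit E.
          At E: no left child.
          At E: go right to G.
            G is a leaf — visit G.
      At V: no right child.
  At W: go right to R.
    Visit R.
    At R: go left to A.
      A is a leaf — visit A.
    At R: no right child.
At Y: go right to H.
  Visit H.
  At H: no left child.
  At H: go right to C.
    C is a leaf — visit C.

Y, W, Z, V, L, X, F, E, G, R, A, H, C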